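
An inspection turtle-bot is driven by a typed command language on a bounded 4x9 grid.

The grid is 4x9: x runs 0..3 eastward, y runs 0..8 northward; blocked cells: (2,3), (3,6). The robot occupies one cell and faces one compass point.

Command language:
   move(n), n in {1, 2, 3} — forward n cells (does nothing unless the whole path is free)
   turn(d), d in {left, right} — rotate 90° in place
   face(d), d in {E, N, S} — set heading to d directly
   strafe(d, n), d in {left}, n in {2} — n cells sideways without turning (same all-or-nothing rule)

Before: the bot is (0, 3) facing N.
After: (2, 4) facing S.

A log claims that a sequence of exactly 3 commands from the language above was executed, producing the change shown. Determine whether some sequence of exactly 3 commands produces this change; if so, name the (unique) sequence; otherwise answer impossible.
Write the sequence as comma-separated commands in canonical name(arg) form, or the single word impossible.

key: order matters: swapping move(1) and strafe(left, 2) lands elsewhere
t0: (0, 3) facing N
t=1 move(1) ⇒ (0, 4) facing N
t=2 face(S) ⇒ (0, 4) facing S
t=3 strafe(left, 2) ⇒ (2, 4) facing S
no rival 3-sequence matches.

move(1), face(S), strafe(left, 2)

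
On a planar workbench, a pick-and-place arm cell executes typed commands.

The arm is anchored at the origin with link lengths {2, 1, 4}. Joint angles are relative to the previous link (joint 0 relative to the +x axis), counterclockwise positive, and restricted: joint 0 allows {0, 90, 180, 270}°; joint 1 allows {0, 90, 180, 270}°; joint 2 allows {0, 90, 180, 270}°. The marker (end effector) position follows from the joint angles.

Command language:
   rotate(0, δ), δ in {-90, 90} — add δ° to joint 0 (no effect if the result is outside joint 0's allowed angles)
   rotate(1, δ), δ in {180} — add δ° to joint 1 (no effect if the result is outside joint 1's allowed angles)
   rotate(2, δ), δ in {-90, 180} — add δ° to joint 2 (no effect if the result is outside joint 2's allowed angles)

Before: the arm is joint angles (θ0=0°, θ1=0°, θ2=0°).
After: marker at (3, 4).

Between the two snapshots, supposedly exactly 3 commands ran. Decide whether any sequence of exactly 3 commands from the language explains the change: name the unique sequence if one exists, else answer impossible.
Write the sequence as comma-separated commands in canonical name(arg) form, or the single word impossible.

rotate(2, -90), rotate(2, -90), rotate(2, -90)

begin: joint angles (θ0=0°, θ1=0°, θ2=0°)
[1] after rotate(2, -90): joint angles (θ0=0°, θ1=0°, θ2=270°)
[2] after rotate(2, -90): joint angles (θ0=0°, θ1=0°, θ2=180°)
[3] after rotate(2, -90): joint angles (θ0=0°, θ1=0°, θ2=90°)
no other 3-command option fits: unique.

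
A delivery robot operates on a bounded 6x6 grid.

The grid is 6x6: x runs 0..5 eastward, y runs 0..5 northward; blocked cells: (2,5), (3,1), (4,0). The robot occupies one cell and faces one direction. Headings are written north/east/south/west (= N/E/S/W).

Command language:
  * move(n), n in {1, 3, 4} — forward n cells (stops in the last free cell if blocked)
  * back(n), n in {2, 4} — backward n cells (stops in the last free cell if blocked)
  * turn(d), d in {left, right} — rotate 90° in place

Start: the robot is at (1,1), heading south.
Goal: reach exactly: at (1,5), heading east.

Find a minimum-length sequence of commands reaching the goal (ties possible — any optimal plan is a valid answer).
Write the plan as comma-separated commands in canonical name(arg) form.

from: at (1,1), heading south
1. back(4) → at (1,5), heading south
2. turn(left) → at (1,5), heading east
shorter routes all fall short; 2 is best.

back(4), turn(left)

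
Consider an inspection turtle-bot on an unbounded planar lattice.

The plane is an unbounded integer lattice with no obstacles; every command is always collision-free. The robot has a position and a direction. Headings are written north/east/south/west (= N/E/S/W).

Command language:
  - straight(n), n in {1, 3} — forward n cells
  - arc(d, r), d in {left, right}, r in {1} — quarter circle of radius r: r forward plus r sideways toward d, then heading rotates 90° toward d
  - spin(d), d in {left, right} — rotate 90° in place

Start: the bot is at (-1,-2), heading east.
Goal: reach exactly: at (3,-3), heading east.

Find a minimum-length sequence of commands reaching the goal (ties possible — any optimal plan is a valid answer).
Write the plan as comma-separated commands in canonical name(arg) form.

arc(right, 1), spin(left), straight(3)

start: at (-1,-2), heading east
1. arc(right, 1) → at (0,-3), heading south
2. spin(left) → at (0,-3), heading east
3. straight(3) → at (3,-3), heading east
no 2-step plan works, so 3 is optimal.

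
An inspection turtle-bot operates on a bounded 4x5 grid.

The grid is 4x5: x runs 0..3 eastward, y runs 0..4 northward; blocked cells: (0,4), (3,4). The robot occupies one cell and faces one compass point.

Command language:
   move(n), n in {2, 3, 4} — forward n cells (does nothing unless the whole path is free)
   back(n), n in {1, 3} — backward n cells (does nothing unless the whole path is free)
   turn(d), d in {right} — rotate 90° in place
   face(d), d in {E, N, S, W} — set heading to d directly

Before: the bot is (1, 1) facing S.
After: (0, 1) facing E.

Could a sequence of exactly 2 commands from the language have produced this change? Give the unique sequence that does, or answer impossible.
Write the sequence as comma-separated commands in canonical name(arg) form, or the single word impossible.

face(E), back(1)

key: cell and facing (now E) both changed — the 2 commands mix motion and turning
start: (1, 1) facing S
step 1 (face(E)): (1, 1) facing E
step 2 (back(1)): (0, 1) facing E
uniquely the one of 100 2-step routes that fits.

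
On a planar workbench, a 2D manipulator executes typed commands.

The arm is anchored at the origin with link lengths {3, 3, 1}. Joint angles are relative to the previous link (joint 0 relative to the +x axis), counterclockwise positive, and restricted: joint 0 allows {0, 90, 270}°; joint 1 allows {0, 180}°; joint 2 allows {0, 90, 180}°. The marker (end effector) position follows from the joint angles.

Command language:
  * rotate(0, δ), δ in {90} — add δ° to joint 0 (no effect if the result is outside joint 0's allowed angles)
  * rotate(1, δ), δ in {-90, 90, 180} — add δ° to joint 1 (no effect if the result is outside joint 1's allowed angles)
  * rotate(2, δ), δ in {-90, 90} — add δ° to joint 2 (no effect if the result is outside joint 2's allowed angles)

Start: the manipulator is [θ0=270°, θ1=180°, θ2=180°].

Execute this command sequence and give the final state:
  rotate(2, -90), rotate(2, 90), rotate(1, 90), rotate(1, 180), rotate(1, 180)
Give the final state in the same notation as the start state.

[θ0=270°, θ1=180°, θ2=180°]

start: [θ0=270°, θ1=180°, θ2=180°]
step 1 (rotate(2, -90)): [θ0=270°, θ1=180°, θ2=90°]
step 2 (rotate(2, 90)): [θ0=270°, θ1=180°, θ2=180°]
step 3 (rotate(1, 90)): [θ0=270°, θ1=180°, θ2=180°]
step 4 (rotate(1, 180)): [θ0=270°, θ1=0°, θ2=180°]
step 5 (rotate(1, 180)): [θ0=270°, θ1=180°, θ2=180°]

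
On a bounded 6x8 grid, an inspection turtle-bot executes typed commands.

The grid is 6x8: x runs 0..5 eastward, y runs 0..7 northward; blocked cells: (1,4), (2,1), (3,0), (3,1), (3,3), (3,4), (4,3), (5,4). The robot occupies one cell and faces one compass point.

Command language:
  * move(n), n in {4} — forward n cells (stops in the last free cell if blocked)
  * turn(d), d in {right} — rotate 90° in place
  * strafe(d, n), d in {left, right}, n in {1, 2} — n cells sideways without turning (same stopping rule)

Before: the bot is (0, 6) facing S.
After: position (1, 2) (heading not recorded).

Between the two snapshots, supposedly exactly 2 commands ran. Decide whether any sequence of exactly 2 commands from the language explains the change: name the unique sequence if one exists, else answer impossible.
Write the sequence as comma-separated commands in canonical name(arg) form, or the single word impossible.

move(4), strafe(left, 1)

key: order matters: swapping move(4) and strafe(left, 1) lands elsewhere
start: (0, 6) facing S
t=1 move(4) ⇒ (0, 2) facing S
t=2 strafe(left, 1) ⇒ (1, 2) facing S
no other 2-command option fits: unique.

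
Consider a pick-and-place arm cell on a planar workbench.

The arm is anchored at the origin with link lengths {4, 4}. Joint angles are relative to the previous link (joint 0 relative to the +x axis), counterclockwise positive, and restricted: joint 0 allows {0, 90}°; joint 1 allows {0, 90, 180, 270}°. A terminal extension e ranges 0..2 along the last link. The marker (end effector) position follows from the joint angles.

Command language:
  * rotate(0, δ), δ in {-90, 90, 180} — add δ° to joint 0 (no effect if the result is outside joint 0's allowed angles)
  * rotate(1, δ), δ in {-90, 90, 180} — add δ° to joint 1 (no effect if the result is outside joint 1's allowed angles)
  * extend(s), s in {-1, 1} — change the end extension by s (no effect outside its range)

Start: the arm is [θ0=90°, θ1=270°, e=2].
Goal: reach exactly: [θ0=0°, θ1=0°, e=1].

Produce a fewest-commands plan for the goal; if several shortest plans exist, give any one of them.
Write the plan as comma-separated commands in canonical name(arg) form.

rotate(0, -90), extend(-1), rotate(1, 90)

initial: [θ0=90°, θ1=270°, e=2]
1. rotate(0, -90) → [θ0=0°, θ1=270°, e=2]
2. extend(-1) → [θ0=0°, θ1=270°, e=1]
3. rotate(1, 90) → [θ0=0°, θ1=0°, e=1]
minimal: 3 command(s), checked below 3.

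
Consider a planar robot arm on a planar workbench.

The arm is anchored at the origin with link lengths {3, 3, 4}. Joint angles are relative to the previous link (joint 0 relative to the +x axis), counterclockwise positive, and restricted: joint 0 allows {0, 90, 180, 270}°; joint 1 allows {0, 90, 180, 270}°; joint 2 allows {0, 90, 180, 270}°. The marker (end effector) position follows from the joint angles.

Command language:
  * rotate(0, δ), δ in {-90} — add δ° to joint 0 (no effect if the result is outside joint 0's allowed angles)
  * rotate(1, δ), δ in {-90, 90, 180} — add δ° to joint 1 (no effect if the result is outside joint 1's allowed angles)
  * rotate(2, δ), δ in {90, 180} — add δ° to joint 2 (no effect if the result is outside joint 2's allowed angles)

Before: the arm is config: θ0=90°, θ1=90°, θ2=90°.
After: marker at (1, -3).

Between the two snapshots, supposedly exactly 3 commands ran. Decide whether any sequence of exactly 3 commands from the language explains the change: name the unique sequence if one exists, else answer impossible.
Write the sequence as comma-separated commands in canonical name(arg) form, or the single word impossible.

start: config: θ0=90°, θ1=90°, θ2=90°
[1] after rotate(0, -90): config: θ0=0°, θ1=90°, θ2=90°
[2] after rotate(0, -90): config: θ0=270°, θ1=90°, θ2=90°
[3] after rotate(0, -90): config: θ0=180°, θ1=90°, θ2=90°
no rival 3-sequence matches.

rotate(0, -90), rotate(0, -90), rotate(0, -90)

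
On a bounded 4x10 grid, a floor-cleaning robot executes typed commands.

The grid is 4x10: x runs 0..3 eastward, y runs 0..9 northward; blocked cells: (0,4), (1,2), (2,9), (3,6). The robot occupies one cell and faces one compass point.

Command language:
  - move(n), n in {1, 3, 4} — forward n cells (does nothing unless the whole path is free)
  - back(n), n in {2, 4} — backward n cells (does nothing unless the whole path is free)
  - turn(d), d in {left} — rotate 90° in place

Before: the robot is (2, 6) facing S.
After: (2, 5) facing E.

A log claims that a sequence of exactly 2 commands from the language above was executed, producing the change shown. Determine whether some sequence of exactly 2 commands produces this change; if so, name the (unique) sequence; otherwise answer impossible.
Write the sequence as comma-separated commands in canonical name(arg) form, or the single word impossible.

key: cell and facing (now E) both changed — the 2 commands mix motion and turning
from: (2, 6) facing S
1. move(1) → (2, 5) facing S
2. turn(left) → (2, 5) facing E
uniquely the one of 36 2-step routes that fits.

move(1), turn(left)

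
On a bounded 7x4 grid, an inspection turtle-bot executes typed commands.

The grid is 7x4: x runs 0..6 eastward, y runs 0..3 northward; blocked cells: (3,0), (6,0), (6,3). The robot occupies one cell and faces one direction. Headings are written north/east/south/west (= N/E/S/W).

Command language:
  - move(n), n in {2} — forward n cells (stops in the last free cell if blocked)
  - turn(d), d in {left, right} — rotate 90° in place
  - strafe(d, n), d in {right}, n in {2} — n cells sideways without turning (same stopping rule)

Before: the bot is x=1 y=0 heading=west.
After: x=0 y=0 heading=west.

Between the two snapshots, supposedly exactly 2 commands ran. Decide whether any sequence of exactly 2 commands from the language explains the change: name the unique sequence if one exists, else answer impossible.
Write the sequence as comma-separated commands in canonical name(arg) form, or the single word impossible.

key: still facing W at the end — nothing in the sequence rotates
from: x=1 y=0 heading=west
t=1 move(2) ⇒ x=0 y=0 heading=west
t=2 move(2) ⇒ x=0 y=0 heading=west
no other 2-command option fits: unique.

move(2), move(2)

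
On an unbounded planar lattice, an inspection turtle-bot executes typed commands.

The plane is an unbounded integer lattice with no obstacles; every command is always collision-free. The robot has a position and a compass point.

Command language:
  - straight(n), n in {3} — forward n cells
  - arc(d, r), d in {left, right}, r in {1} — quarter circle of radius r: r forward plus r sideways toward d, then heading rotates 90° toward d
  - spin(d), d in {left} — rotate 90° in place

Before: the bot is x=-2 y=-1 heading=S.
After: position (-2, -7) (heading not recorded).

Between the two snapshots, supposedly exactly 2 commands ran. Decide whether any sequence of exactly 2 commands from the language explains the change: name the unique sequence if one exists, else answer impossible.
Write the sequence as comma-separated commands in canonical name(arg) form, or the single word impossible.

from: x=-2 y=-1 heading=S
t=1 straight(3) ⇒ x=-2 y=-4 heading=S
t=2 straight(3) ⇒ x=-2 y=-7 heading=S
no other 2-command option fits: unique.

straight(3), straight(3)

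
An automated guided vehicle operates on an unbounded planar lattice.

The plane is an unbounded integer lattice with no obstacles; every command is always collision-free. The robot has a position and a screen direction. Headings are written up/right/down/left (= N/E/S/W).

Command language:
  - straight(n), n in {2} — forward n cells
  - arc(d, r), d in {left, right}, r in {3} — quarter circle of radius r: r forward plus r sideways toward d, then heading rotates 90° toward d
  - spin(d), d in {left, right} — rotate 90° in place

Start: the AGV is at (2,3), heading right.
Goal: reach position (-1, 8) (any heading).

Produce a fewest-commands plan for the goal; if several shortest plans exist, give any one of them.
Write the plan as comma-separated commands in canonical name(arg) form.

from: at (2,3), heading right
step 1 (spin(left)): at (2,3), heading up
step 2 (straight(2)): at (2,5), heading up
step 3 (arc(left, 3)): at (-1,8), heading left
no 2-step plan works, so 3 is optimal.

spin(left), straight(2), arc(left, 3)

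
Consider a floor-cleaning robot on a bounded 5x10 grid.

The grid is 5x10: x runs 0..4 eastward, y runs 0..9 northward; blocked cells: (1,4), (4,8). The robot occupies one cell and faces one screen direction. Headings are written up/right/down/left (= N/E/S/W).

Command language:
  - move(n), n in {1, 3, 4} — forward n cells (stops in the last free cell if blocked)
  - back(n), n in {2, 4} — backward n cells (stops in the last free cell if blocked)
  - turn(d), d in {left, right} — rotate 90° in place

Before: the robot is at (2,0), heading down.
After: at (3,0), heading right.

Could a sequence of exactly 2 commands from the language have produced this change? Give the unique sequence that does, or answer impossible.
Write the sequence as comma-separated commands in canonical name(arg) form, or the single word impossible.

turn(left), move(1)

key: running move(1) before turn(left) would end elsewhere — order is forced
initial: at (2,0), heading down
1. turn(left) → at (2,0), heading right
2. move(1) → at (3,0), heading right
all 49 alternatives checked — unique.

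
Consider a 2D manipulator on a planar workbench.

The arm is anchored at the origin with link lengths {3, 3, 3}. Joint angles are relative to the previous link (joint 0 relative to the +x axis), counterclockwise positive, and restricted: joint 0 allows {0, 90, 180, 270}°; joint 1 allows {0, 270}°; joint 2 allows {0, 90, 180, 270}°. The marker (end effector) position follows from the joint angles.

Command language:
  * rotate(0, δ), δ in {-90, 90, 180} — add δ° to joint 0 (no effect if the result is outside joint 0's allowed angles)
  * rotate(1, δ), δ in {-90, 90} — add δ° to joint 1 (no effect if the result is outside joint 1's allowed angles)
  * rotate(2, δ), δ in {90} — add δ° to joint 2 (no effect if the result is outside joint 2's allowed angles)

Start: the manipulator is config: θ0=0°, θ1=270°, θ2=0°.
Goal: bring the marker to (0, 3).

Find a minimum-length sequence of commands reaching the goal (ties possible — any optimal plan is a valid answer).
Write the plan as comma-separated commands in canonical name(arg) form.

begin: config: θ0=0°, θ1=270°, θ2=0°
[1] after rotate(2, 90): config: θ0=0°, θ1=270°, θ2=90°
[2] after rotate(2, 90): config: θ0=0°, θ1=270°, θ2=180°
[3] after rotate(0, 90): config: θ0=90°, θ1=270°, θ2=180°
no 2-step plan works, so 3 is optimal.

rotate(2, 90), rotate(2, 90), rotate(0, 90)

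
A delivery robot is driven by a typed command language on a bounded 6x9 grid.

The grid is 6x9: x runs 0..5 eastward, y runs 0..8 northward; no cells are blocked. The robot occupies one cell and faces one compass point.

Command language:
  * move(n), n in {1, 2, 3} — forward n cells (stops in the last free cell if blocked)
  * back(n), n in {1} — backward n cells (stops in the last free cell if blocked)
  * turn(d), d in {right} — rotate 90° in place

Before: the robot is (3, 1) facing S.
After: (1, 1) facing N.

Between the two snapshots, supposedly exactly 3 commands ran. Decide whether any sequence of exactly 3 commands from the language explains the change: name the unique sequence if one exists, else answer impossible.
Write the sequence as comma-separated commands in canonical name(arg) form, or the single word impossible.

key: position moved to (1,1) AND the heading swung to N — translation plus rotation needed
begin: (3, 1) facing S
step 1 (turn(right)): (3, 1) facing W
step 2 (move(2)): (1, 1) facing W
step 3 (turn(right)): (1, 1) facing N
uniquely the one of 125 3-step routes that fits.

turn(right), move(2), turn(right)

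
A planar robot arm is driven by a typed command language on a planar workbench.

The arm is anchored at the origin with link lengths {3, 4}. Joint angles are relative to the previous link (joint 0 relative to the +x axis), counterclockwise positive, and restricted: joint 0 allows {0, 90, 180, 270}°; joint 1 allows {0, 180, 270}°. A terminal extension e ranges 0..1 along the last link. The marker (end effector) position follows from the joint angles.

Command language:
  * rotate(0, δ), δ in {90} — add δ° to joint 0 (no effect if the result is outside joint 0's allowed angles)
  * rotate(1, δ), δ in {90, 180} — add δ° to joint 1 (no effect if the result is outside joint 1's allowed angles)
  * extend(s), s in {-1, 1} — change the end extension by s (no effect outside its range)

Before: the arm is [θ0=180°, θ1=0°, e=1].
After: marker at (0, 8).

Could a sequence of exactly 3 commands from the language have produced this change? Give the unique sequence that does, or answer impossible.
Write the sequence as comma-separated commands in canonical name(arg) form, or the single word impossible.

t0: [θ0=180°, θ1=0°, e=1]
[1] after rotate(0, 90): [θ0=270°, θ1=0°, e=1]
[2] after rotate(0, 90): [θ0=0°, θ1=0°, e=1]
[3] after rotate(0, 90): [θ0=90°, θ1=0°, e=1]
uniquely the one of 125 3-step routes that fits.

rotate(0, 90), rotate(0, 90), rotate(0, 90)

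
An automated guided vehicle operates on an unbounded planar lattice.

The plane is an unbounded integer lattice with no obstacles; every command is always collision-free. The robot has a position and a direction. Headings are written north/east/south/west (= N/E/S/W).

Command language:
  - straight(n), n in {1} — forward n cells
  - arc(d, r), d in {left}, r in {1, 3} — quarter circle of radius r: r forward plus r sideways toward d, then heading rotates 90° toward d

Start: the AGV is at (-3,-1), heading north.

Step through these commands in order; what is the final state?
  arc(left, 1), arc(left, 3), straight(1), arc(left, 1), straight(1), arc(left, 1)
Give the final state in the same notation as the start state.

initial: at (-3,-1), heading north
[1] after arc(left, 1): at (-4,0), heading west
[2] after arc(left, 3): at (-7,-3), heading south
[3] after straight(1): at (-7,-4), heading south
[4] after arc(left, 1): at (-6,-5), heading east
[5] after straight(1): at (-5,-5), heading east
[6] after arc(left, 1): at (-4,-4), heading north

at (-4,-4), heading north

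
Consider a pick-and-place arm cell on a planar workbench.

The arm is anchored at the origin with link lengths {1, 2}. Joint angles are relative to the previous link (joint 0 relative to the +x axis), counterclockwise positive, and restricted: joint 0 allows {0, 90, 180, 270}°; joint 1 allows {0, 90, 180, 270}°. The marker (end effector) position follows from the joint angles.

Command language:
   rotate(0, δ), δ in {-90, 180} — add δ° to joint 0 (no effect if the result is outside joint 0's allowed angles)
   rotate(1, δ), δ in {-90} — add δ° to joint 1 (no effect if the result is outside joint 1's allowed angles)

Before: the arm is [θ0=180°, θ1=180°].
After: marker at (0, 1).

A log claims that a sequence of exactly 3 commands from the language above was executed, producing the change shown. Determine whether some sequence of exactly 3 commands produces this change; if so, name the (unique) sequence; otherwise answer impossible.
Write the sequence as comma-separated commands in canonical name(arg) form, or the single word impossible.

rotate(0, -90), rotate(0, -90), rotate(0, -90)

t0: [θ0=180°, θ1=180°]
t=1 rotate(0, -90) ⇒ [θ0=90°, θ1=180°]
t=2 rotate(0, -90) ⇒ [θ0=0°, θ1=180°]
t=3 rotate(0, -90) ⇒ [θ0=270°, θ1=180°]
uniquely the one of 27 3-step routes that fits.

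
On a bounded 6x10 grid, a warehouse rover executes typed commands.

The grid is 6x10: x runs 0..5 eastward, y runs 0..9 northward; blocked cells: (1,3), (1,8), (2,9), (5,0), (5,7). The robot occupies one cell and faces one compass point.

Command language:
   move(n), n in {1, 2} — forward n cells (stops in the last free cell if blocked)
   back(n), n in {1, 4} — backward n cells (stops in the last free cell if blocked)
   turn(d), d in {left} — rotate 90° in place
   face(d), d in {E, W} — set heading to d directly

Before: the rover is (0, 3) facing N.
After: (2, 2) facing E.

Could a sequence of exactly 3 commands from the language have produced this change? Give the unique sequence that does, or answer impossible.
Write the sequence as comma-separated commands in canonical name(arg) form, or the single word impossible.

back(1), face(E), move(2)

key: position moved to (2,2) AND the heading swung to E — translation plus rotation needed
initial: (0, 3) facing N
t=1 back(1) ⇒ (0, 2) facing N
t=2 face(E) ⇒ (0, 2) facing E
t=3 move(2) ⇒ (2, 2) facing E
all 343 alternatives checked — unique.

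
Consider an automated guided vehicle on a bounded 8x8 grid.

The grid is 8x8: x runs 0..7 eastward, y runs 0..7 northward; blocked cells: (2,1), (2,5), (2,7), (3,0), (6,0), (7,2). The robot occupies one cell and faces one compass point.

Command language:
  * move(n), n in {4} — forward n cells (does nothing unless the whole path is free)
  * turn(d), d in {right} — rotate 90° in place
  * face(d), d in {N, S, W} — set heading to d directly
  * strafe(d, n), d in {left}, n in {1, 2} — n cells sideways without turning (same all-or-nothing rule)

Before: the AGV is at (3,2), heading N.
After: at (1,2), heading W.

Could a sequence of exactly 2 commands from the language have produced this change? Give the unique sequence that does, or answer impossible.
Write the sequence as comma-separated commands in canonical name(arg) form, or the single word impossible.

strafe(left, 2), face(W)

key: order matters: swapping strafe(left, 2) and face(W) lands elsewhere
from: at (3,2), heading N
step 1 (strafe(left, 2)): at (1,2), heading N
step 2 (face(W)): at (1,2), heading W
all 49 alternatives checked — unique.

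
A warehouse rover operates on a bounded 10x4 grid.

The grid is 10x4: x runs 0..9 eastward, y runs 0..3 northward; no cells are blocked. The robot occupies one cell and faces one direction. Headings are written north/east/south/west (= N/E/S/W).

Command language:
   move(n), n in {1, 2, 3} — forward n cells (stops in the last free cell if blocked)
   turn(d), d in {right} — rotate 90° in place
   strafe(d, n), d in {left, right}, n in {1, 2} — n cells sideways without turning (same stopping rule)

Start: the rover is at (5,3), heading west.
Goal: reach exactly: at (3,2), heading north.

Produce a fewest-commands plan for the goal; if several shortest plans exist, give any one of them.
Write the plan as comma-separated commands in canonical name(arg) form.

strafe(left, 1), turn(right), strafe(left, 2)

begin: at (5,3), heading west
1. strafe(left, 1) → at (5,2), heading west
2. turn(right) → at (5,2), heading north
3. strafe(left, 2) → at (3,2), heading north
shorter routes all fall short; 3 is best.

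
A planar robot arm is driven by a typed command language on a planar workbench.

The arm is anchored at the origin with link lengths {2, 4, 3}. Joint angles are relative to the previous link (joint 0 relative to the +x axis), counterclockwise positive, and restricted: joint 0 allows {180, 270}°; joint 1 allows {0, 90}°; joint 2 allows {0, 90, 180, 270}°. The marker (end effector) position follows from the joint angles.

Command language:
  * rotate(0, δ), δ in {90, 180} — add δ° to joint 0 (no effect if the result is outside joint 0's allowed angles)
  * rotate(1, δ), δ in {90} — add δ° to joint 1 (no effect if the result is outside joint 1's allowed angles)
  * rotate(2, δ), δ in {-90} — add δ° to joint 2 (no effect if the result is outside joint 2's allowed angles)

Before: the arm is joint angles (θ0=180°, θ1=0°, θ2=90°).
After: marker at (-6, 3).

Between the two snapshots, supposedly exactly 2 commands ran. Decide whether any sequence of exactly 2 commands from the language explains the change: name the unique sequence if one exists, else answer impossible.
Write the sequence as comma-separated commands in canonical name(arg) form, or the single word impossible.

initial: joint angles (θ0=180°, θ1=0°, θ2=90°)
step 1 (rotate(2, -90)): joint angles (θ0=180°, θ1=0°, θ2=0°)
step 2 (rotate(2, -90)): joint angles (θ0=180°, θ1=0°, θ2=270°)
no other 2-command option fits: unique.

rotate(2, -90), rotate(2, -90)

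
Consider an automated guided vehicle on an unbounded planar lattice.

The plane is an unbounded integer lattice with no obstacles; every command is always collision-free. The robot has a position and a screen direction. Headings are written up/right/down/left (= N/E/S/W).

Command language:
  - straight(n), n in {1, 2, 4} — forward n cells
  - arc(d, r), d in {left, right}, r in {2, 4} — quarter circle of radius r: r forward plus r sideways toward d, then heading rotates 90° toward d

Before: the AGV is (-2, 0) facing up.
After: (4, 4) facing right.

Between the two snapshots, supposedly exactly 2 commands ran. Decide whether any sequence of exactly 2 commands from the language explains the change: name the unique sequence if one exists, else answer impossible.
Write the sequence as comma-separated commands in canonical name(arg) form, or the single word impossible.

arc(right, 4), straight(2)

key: cell and facing (now E) both changed — the 2 commands mix motion and turning
from: (-2, 0) facing up
step 1 (arc(right, 4)): (2, 4) facing right
step 2 (straight(2)): (4, 4) facing right
no rival 2-sequence matches.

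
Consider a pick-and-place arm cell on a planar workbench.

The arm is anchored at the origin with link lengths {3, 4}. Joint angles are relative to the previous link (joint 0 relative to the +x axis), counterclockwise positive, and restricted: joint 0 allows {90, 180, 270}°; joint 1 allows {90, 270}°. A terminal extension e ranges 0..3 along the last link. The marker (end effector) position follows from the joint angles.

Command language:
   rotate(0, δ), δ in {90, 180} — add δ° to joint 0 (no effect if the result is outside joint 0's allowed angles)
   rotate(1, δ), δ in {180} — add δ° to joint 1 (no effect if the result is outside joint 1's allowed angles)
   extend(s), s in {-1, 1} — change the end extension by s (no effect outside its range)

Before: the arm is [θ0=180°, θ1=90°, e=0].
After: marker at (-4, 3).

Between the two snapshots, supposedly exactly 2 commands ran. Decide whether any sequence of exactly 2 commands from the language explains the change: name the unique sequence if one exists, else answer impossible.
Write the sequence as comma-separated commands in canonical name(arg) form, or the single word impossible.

rotate(0, 90), rotate(0, 180)

key: running rotate(0, 180) before rotate(0, 90) would end elsewhere — order is forced
t0: [θ0=180°, θ1=90°, e=0]
t=1 rotate(0, 90) ⇒ [θ0=270°, θ1=90°, e=0]
t=2 rotate(0, 180) ⇒ [θ0=90°, θ1=90°, e=0]
uniquely the one of 25 2-step routes that fits.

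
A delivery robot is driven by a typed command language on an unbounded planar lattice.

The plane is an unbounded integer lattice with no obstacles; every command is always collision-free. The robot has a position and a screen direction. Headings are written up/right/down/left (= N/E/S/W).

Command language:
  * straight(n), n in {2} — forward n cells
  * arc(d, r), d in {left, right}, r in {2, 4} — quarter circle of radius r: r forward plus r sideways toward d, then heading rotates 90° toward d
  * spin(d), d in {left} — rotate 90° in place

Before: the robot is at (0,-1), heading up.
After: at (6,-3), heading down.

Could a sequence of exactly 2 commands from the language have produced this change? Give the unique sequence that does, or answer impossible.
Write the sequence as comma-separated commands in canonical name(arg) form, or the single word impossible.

arc(right, 2), arc(right, 4)

key: position moved to (6,-3) AND the heading swung to S — translation plus rotation needed
initial: at (0,-1), heading up
t=1 arc(right, 2) ⇒ at (2,1), heading right
t=2 arc(right, 4) ⇒ at (6,-3), heading down
no other 2-command option fits: unique.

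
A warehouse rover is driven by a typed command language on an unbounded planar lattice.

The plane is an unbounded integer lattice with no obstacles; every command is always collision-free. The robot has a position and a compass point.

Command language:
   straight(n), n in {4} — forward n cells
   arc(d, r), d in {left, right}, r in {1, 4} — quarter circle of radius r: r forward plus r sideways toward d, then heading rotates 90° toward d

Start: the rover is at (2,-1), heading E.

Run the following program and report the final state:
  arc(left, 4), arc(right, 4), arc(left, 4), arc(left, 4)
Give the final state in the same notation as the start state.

at (10,15), heading W

start: at (2,-1), heading E
[1] after arc(left, 4): at (6,3), heading N
[2] after arc(right, 4): at (10,7), heading E
[3] after arc(left, 4): at (14,11), heading N
[4] after arc(left, 4): at (10,15), heading W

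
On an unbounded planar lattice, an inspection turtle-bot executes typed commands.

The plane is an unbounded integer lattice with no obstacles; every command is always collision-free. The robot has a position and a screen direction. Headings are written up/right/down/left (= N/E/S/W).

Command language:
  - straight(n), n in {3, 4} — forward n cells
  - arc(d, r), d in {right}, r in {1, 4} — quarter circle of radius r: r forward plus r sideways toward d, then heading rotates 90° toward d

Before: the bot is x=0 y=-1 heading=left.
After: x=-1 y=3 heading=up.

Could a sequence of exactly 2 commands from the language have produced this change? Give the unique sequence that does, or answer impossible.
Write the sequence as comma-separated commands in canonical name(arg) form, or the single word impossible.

key: position moved to (-1,3) AND the heading swung to N — translation plus rotation needed
begin: x=0 y=-1 heading=left
t=1 arc(right, 1) ⇒ x=-1 y=0 heading=up
t=2 straight(3) ⇒ x=-1 y=3 heading=up
no rival 2-sequence matches.

arc(right, 1), straight(3)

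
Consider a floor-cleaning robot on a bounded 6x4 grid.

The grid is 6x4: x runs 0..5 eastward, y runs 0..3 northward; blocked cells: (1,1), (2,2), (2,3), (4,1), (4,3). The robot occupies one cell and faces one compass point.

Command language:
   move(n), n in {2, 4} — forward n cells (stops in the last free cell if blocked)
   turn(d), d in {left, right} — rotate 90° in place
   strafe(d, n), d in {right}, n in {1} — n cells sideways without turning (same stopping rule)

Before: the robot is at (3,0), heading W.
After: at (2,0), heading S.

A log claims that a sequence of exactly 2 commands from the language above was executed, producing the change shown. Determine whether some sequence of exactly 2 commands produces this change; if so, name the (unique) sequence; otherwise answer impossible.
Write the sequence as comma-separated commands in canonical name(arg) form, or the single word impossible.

turn(left), strafe(right, 1)

key: position moved to (2,0) AND the heading swung to S — translation plus rotation needed
t0: at (3,0), heading W
[1] after turn(left): at (3,0), heading S
[2] after strafe(right, 1): at (2,0), heading S
no other 2-command option fits: unique.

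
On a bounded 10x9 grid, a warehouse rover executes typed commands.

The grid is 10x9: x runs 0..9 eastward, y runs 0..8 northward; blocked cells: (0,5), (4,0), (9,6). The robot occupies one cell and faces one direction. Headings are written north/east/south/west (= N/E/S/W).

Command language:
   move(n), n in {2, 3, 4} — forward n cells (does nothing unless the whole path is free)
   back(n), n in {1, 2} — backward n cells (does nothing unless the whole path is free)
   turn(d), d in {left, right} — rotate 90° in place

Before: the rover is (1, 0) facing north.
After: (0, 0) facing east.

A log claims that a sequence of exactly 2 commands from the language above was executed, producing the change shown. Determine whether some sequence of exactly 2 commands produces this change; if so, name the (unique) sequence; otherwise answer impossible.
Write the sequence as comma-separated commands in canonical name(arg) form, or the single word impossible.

key: cell and facing (now E) both changed — the 2 commands mix motion and turning
from: (1, 0) facing north
t=1 turn(right) ⇒ (1, 0) facing east
t=2 back(1) ⇒ (0, 0) facing east
no other 2-command option fits: unique.

turn(right), back(1)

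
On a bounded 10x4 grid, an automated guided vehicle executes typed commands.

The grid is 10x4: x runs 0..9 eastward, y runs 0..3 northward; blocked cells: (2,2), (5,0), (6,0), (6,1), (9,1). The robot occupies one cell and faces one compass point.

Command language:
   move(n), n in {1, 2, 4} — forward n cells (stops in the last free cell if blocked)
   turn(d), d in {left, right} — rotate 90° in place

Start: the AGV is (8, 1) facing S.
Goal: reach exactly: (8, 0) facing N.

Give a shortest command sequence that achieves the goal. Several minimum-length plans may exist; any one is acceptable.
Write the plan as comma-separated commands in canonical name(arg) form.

from: (8, 1) facing S
1. move(4) → (8, 0) facing S
2. turn(left) → (8, 0) facing E
3. turn(left) → (8, 0) facing N
minimal: 3 command(s), checked below 3.

move(4), turn(left), turn(left)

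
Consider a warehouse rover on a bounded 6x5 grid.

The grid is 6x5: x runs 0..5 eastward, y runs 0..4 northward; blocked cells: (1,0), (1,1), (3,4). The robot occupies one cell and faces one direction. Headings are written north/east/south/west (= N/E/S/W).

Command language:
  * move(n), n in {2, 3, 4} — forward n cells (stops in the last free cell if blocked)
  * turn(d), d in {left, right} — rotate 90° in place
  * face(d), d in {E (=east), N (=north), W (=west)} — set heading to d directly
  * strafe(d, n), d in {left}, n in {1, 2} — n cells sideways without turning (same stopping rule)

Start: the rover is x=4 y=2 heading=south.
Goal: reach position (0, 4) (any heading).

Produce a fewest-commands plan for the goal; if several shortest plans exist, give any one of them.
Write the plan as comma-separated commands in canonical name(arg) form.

face(W), move(4), face(N), move(3)

initial: x=4 y=2 heading=south
[1] after face(W): x=4 y=2 heading=west
[2] after move(4): x=0 y=2 heading=west
[3] after face(N): x=0 y=2 heading=north
[4] after move(3): x=0 y=4 heading=north
nothing shorter than 4 reaches the goal.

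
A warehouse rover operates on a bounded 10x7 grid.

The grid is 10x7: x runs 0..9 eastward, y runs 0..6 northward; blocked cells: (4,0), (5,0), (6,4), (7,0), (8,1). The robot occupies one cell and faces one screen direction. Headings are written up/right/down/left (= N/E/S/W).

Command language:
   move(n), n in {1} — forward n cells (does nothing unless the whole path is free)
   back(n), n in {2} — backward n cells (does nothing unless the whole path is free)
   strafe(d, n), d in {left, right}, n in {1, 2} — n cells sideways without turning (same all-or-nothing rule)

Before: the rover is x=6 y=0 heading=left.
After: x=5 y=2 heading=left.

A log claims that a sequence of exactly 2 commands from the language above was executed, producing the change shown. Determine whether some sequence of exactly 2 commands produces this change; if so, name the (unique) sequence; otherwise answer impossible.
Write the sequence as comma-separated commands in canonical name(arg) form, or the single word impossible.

strafe(right, 2), move(1)

key: heading stays W — no command in the sequence turns
start: x=6 y=0 heading=left
[1] after strafe(right, 2): x=6 y=2 heading=left
[2] after move(1): x=5 y=2 heading=left
no rival 2-sequence matches.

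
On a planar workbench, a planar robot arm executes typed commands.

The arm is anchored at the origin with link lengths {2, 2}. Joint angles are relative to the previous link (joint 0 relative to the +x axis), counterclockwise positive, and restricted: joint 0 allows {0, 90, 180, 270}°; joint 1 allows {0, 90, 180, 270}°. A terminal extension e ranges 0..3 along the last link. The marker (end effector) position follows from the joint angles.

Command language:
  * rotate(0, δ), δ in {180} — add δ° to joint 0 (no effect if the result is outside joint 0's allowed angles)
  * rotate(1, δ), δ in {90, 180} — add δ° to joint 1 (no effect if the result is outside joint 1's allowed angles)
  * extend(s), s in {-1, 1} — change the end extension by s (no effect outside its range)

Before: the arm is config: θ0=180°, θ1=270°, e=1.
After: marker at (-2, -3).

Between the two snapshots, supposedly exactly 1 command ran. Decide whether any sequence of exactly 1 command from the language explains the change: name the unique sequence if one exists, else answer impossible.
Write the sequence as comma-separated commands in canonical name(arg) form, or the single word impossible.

start: config: θ0=180°, θ1=270°, e=1
step 1 (rotate(1, 180)): config: θ0=180°, θ1=90°, e=1
no other 1-command option fits: unique.

rotate(1, 180)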